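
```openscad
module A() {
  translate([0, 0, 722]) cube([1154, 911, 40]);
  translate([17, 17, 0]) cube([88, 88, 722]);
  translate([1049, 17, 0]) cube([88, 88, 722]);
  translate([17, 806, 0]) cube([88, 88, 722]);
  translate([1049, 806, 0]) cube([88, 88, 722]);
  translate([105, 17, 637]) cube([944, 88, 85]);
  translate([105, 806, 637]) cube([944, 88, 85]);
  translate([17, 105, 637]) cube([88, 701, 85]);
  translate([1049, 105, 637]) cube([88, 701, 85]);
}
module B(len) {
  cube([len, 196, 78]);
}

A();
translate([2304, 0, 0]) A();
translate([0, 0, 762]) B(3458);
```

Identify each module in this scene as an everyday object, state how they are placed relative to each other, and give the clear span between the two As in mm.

A is a table. B is a beam. A beam spans the tops of two tables. The clear span between the two tables is 1150 mm.

Second table starts at x = 2304; first ends at x = 1154; clear span = 2304 − 1154 = 1150 mm.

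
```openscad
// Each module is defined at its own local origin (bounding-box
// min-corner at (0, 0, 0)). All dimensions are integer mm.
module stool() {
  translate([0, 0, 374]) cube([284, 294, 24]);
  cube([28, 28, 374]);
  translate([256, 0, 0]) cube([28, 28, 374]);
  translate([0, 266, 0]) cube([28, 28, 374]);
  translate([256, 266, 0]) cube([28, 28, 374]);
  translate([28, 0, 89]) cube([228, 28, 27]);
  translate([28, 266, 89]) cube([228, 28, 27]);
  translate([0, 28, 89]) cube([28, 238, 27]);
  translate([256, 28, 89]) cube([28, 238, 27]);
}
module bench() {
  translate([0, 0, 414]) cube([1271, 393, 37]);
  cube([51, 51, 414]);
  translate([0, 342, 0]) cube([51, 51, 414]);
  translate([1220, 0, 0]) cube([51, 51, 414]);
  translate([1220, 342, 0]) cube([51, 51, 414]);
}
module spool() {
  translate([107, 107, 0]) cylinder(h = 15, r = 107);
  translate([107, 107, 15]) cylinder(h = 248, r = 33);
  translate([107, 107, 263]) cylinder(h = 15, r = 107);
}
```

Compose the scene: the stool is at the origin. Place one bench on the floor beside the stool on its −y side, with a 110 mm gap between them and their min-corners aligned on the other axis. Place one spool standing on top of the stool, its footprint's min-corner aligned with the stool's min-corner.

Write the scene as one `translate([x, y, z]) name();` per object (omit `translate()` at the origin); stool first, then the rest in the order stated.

stool();
translate([0, -503, 0]) bench();
translate([0, 0, 398]) spool();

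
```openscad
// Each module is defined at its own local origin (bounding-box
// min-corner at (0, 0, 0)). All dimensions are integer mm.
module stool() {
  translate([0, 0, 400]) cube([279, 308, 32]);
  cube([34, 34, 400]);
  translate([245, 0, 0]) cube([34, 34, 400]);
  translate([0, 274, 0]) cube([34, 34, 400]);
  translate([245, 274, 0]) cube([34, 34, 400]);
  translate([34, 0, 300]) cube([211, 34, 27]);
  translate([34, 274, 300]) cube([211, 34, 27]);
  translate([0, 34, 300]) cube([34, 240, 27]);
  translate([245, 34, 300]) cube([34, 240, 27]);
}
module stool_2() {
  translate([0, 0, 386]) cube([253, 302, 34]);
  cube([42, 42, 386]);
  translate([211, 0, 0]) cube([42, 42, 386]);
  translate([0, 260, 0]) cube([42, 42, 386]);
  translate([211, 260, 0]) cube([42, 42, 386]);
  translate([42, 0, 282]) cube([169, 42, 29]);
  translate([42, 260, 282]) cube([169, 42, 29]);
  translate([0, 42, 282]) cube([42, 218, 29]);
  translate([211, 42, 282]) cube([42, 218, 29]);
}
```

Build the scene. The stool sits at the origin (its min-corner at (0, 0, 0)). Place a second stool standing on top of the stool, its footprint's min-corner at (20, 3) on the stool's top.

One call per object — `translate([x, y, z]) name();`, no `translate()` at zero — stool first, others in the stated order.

stool();
translate([20, 3, 432]) stool_2();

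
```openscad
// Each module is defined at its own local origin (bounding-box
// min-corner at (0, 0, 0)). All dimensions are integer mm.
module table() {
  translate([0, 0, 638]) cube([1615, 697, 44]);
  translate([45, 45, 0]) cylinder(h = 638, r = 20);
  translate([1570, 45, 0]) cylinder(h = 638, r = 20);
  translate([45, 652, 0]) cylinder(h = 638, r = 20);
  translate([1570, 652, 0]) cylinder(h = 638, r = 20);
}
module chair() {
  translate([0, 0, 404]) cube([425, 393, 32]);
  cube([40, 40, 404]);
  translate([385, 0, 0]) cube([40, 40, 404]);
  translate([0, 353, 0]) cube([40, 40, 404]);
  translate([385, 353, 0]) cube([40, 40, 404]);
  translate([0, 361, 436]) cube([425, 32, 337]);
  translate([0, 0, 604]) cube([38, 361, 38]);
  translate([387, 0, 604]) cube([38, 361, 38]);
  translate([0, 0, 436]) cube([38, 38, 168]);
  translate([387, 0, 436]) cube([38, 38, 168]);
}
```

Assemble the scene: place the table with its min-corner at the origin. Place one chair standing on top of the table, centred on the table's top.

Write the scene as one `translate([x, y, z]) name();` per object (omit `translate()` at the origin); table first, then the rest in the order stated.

table();
translate([595, 152, 682]) chair();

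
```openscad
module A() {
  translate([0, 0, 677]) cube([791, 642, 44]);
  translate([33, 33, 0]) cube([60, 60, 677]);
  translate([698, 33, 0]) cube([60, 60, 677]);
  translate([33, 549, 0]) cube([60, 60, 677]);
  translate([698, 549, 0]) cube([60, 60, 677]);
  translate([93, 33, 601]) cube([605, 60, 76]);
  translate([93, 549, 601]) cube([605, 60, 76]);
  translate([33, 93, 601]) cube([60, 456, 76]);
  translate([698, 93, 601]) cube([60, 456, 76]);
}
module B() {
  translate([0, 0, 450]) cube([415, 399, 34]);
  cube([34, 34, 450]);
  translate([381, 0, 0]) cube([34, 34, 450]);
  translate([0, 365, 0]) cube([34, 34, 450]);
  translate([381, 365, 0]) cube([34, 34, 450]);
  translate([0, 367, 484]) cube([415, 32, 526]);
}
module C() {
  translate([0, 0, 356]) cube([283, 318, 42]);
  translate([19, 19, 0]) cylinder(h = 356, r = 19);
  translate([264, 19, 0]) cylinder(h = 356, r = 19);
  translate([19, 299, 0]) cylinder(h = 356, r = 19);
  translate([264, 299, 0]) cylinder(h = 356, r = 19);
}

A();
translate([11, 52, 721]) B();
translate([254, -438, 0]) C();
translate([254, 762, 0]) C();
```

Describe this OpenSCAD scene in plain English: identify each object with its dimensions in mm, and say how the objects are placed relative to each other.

A is a table with a 791×642 mm rectangular top, 44 mm thick, top surface at z = 721 mm, supported by four 60×60 mm square legs, each inset 33 mm from the nearest pair of top edges, running from the floor. Four apron rails, 60 mm thick and 76 mm tall, run between adjacent legs with their top edges flush with the underside of the top and their outer faces flush with the legs' outer faces.

B is a chair. The seat is a 415×399×34 mm slab with its top at z = 484 mm, on four 34×34 mm corner legs (flush with the seat edges, standing on z = 0). A flat backrest 32 mm thick, 526 mm tall, spans the full seat width and rises from the seat top along its +y edge, rear face flush with the rear of the seat.

C is a simple wooden stool: a rectangular seat 283 mm (x) by 318 mm (y), 42 mm thick, top face at z = 398 mm, on four round legs, each 38 mm in diameter. The legs rest on z = 0, each leg's axis is inset half a diameter from the nearest pair of seat edges (so the leg's bounding box is flush with the corner).

The chair is on top of the table. Two stools sit around the table at the −y, +y sides.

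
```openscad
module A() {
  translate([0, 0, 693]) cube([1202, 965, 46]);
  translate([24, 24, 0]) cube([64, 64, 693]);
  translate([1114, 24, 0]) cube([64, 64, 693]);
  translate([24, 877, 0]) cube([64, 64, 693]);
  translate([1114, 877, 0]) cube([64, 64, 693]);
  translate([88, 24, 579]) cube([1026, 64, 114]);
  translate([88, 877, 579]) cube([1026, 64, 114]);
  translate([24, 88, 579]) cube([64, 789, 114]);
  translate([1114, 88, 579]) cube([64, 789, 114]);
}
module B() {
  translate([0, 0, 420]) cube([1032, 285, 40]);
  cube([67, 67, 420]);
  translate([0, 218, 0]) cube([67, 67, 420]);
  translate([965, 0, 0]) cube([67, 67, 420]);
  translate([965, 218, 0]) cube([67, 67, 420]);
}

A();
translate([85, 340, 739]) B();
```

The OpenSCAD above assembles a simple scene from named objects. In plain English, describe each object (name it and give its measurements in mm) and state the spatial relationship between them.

A is a rectangular dining table. The top is 1202×965×46 mm with its upper surface at z = 739 mm. It stands on four 64×64 mm square legs, each inset 24 mm from the nearest pair of top edges, running from the floor to the underside of the top. Four apron rails, 64 mm thick and 114 mm tall, run between adjacent legs with their top edges flush with the underside of the top and their outer faces flush with the legs' outer faces.

B is a long wooden bench with a 1032 mm (x) × 285 mm (y) seat, 40 mm thick, its top surface 460 mm above the floor. Four 67 mm square legs at the seat corners, flush with the edges, run from z = 0 to the seat underside.

The bench is on top of the table, centred.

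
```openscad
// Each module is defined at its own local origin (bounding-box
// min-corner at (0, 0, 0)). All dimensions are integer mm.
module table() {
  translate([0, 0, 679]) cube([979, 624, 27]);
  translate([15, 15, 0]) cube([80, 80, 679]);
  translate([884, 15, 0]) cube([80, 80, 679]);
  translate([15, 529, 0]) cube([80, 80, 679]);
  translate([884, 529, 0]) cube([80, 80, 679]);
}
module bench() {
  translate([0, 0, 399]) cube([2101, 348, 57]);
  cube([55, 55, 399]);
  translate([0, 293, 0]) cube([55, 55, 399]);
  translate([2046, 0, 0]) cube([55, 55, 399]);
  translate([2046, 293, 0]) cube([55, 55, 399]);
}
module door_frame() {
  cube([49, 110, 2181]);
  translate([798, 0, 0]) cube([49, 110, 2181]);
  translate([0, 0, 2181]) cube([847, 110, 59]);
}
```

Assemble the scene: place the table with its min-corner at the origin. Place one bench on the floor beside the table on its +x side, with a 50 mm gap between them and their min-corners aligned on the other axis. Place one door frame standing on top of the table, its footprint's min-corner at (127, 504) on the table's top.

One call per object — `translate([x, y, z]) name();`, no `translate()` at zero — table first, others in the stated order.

table();
translate([1029, 0, 0]) bench();
translate([127, 504, 706]) door_frame();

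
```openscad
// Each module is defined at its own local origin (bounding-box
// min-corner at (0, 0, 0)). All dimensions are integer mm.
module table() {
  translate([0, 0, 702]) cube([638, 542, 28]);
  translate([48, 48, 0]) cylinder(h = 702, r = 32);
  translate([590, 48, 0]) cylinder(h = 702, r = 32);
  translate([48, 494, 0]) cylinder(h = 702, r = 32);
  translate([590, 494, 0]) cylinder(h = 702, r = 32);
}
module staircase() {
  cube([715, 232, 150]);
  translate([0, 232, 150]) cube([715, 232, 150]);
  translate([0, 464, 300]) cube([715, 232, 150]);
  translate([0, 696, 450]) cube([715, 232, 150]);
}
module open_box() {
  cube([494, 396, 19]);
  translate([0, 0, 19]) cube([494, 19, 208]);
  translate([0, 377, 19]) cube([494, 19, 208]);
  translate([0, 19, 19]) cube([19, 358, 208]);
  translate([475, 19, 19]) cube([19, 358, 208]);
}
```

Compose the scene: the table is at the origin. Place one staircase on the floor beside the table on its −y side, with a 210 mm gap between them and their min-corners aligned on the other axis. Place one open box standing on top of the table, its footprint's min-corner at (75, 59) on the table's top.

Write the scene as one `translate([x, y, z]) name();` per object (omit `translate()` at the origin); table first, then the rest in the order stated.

table();
translate([0, -1138, 0]) staircase();
translate([75, 59, 730]) open_box();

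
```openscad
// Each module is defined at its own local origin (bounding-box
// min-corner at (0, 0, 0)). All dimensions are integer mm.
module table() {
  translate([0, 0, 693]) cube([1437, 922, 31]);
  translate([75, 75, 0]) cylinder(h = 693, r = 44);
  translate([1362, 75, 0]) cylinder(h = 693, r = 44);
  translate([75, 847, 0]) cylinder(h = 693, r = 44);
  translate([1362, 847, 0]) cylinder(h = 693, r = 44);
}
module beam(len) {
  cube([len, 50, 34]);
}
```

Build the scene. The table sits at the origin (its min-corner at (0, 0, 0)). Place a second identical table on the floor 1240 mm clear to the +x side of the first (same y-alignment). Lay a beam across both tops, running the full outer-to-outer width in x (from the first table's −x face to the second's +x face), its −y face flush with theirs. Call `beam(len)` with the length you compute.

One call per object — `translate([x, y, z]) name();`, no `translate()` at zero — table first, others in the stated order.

table();
translate([2677, 0, 0]) table();
translate([0, 0, 724]) beam(4114);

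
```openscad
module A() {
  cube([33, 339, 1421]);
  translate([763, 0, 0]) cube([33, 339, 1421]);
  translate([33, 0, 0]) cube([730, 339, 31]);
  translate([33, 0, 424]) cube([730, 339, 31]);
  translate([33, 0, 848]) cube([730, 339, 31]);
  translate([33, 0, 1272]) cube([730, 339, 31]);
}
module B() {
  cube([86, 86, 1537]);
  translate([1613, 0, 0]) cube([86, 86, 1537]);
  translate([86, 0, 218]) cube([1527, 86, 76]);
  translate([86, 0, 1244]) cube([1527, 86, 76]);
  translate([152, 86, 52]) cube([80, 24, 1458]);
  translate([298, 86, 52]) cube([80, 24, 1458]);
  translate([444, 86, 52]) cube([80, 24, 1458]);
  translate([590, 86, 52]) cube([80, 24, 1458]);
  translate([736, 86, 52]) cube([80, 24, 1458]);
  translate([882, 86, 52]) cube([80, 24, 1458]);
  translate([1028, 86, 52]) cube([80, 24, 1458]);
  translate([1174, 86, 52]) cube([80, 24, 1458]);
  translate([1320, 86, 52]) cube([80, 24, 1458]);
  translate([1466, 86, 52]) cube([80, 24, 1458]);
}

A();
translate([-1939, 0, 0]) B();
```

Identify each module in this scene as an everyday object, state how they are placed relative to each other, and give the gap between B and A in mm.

The fence section's nearest face is 240 mm from the bookshelf's −x face.

A is a bookshelf. B is a fence section. The fence section is on the floor beside the bookshelf on its −x side. The gap between the fence section and the bookshelf is 240 mm.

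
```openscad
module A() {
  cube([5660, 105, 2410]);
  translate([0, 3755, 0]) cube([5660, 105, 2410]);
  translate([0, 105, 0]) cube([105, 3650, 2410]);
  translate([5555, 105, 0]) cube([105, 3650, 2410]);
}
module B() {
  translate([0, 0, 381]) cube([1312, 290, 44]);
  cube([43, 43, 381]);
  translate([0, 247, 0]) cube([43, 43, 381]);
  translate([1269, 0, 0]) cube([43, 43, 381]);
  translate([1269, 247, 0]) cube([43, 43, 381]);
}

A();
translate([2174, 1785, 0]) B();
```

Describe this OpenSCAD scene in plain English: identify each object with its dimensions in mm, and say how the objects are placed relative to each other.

A is the wall frame of a small rectangular building: four walls, each 2410 mm tall and 105 mm thick, enclosing a footprint 5660 mm (x) by 3860 mm (y) outside-to-outside, with no floor or roof. The front and back walls (the −y and +y sides) span the full width; the two side walls fit between them.

B is a bench: a 1312×290 mm seat slab, 44 mm thick, top at z = 425 mm, on four 43×43 mm square legs flush with the seat corners and standing on z = 0.

The bench sits inside the house frame, centred.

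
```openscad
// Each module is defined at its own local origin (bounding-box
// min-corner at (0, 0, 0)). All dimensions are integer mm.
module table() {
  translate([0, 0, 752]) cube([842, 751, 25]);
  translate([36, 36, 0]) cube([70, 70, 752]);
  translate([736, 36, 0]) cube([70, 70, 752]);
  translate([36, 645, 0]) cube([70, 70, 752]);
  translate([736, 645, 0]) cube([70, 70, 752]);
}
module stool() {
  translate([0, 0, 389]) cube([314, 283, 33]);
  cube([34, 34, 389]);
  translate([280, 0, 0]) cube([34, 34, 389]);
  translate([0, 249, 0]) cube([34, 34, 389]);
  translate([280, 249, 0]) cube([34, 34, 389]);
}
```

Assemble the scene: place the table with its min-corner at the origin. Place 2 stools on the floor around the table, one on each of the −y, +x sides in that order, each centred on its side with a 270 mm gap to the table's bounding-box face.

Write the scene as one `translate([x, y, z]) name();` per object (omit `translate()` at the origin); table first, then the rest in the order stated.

table();
translate([264, -553, 0]) stool();
translate([1112, 234, 0]) stool();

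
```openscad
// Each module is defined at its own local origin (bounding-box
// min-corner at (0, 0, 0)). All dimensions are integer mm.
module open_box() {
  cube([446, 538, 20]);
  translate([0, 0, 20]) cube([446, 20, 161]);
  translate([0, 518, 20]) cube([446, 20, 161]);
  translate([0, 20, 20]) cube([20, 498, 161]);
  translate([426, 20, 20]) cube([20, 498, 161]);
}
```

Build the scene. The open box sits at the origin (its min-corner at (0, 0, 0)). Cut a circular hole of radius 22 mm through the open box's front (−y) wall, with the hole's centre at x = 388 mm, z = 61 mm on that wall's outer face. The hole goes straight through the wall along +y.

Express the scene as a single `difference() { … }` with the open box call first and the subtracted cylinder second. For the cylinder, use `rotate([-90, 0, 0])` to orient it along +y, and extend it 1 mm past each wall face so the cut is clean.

difference() {
  open_box();
  translate([388, -1, 61]) rotate([-90, 0, 0]) cylinder(h = 22, r = 22);
}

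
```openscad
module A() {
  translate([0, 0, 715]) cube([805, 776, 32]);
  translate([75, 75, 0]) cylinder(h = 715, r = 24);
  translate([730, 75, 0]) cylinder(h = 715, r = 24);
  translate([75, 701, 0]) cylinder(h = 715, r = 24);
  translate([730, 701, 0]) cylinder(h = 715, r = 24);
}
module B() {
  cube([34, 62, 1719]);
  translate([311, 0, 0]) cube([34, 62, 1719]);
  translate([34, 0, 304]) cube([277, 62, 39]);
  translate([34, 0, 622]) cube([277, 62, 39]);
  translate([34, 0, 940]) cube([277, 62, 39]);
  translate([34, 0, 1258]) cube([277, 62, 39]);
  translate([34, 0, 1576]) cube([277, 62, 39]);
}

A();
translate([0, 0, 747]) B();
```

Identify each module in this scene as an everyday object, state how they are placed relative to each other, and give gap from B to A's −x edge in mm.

The ladder's min-x is at 0; the table's min-x is 0; gap = 0 mm.

A is a table. B is a ladder. The ladder is on top of the table. The gap from the ladder to the table's −x edge is 0 mm.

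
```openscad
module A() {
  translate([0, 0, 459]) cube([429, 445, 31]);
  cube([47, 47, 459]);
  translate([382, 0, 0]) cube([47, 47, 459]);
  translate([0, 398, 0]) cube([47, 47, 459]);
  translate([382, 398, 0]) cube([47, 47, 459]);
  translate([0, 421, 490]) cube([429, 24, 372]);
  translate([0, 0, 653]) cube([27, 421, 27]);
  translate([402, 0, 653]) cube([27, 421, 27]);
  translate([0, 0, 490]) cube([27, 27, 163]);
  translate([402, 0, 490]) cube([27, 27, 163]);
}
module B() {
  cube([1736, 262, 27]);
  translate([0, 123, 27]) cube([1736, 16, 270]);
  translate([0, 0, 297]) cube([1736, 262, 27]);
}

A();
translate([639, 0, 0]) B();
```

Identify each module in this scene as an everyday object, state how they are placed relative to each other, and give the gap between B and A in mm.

The I-beam's nearest face is 210 mm from the chair's +x face.

A is a chair. B is an I-beam. The I-beam is on the floor beside the chair on its +x side. The gap between the I-beam and the chair is 210 mm.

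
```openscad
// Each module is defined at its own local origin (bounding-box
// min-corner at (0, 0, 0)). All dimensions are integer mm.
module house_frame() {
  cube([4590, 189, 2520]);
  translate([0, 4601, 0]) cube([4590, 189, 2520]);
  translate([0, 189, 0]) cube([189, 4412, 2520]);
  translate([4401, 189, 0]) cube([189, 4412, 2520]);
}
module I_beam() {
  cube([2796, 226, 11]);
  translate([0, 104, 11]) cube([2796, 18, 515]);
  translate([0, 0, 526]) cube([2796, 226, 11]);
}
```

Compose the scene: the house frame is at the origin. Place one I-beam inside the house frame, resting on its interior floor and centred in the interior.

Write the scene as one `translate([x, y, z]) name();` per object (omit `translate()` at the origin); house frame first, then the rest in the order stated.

house_frame();
translate([897, 2282, 0]) I_beam();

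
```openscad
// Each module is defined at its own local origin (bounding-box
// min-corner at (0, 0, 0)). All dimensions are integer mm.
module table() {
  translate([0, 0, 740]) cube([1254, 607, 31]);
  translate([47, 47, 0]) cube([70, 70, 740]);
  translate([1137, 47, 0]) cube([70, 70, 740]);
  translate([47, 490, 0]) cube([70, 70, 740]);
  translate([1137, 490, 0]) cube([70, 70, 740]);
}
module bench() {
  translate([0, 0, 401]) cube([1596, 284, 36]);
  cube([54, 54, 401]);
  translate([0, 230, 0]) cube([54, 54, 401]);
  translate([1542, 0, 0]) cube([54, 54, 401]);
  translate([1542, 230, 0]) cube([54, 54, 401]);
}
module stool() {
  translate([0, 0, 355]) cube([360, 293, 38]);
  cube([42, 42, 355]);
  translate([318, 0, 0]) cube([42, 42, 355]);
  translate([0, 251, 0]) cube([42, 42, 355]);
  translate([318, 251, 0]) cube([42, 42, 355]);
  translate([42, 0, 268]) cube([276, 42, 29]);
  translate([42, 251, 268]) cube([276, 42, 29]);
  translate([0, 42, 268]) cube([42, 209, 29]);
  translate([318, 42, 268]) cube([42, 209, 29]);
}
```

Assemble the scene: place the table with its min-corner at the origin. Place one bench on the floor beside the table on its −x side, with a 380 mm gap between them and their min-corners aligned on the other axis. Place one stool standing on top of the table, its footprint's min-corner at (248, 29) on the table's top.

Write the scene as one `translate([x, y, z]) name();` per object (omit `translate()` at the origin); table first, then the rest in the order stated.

table();
translate([-1976, 0, 0]) bench();
translate([248, 29, 771]) stool();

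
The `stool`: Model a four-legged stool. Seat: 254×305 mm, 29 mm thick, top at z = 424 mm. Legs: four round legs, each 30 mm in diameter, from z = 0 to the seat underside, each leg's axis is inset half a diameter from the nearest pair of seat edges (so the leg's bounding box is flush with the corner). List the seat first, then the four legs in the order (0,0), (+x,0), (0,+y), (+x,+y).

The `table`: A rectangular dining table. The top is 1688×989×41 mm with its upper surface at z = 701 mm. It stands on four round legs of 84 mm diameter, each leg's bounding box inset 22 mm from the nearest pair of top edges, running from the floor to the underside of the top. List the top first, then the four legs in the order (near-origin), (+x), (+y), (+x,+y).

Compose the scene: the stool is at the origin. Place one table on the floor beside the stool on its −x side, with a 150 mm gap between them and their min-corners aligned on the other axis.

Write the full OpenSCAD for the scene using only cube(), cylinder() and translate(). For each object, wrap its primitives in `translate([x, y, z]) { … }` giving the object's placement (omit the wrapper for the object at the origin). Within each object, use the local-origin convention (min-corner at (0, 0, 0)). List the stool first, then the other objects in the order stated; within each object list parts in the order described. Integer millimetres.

translate([0, 0, 395]) cube([254, 305, 29]);
translate([15, 15, 0]) cylinder(h = 395, r = 15);
translate([239, 15, 0]) cylinder(h = 395, r = 15);
translate([15, 290, 0]) cylinder(h = 395, r = 15);
translate([239, 290, 0]) cylinder(h = 395, r = 15);
translate([-1838, 0, 0]) {
  translate([0, 0, 660]) cube([1688, 989, 41]);
  translate([64, 64, 0]) cylinder(h = 660, r = 42);
  translate([1624, 64, 0]) cylinder(h = 660, r = 42);
  translate([64, 925, 0]) cylinder(h = 660, r = 42);
  translate([1624, 925, 0]) cylinder(h = 660, r = 42);
}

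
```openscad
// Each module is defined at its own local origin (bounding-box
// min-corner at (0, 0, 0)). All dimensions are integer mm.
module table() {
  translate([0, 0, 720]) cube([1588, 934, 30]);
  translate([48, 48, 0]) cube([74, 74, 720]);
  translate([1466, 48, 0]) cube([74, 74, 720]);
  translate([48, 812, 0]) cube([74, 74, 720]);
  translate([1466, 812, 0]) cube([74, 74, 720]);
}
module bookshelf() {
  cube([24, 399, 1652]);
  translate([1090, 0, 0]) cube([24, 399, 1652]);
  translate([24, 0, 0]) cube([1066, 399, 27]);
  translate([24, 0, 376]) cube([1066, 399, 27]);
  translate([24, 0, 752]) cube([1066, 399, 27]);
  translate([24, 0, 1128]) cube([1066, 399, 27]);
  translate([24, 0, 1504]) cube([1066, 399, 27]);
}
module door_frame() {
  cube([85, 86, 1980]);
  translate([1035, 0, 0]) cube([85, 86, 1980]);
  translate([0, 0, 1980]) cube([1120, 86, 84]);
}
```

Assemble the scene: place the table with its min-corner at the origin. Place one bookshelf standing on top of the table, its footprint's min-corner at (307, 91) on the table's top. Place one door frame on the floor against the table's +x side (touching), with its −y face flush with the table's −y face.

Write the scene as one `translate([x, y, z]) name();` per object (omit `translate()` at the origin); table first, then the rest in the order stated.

table();
translate([307, 91, 750]) bookshelf();
translate([1588, 0, 0]) door_frame();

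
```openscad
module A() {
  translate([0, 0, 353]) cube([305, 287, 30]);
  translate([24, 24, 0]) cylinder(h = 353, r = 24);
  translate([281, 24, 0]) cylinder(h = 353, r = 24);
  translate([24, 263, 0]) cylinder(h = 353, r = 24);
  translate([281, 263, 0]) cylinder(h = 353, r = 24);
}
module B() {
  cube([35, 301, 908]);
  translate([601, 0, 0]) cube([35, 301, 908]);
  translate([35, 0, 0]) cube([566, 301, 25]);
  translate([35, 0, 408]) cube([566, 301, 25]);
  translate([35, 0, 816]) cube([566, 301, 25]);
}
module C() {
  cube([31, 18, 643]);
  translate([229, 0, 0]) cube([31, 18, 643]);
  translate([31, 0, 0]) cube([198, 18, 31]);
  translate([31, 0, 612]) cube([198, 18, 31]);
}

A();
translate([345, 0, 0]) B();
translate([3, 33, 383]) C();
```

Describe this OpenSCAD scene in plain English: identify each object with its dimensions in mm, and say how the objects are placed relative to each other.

A is a four-legged stool. The seat is 305×287 mm, 30 mm thick, top at z = 383 mm. It stands on four round legs, each 48 mm in diameter, from z = 0 to the seat underside, each leg's axis is inset half a diameter from the nearest pair of seat edges (so the leg's bounding box is flush with the corner).

B is a bookshelf 636 mm wide overall, 301 mm deep and 908 mm tall. The two sides are 35 mm thick vertical panels. 3 horizontal shelves of 25 mm thickness span between the inner faces of the sides; the lowest shelf sits on the floor and shelves are stacked with a clear vertical gap of 383 mm between each pair.

C is a rectangular picture frame lying in the x–z plane (depth along y). The opening is 198 mm wide (x) by 581 mm tall (z), surrounded by a border 31 mm wide on all four sides. The frame is 18 mm deep and is made of two full-height vertical stiles with two horizontal rails fitted between them.

The bookshelf is on the floor beside the stool on its +x side. The picture frame is on top of the stool.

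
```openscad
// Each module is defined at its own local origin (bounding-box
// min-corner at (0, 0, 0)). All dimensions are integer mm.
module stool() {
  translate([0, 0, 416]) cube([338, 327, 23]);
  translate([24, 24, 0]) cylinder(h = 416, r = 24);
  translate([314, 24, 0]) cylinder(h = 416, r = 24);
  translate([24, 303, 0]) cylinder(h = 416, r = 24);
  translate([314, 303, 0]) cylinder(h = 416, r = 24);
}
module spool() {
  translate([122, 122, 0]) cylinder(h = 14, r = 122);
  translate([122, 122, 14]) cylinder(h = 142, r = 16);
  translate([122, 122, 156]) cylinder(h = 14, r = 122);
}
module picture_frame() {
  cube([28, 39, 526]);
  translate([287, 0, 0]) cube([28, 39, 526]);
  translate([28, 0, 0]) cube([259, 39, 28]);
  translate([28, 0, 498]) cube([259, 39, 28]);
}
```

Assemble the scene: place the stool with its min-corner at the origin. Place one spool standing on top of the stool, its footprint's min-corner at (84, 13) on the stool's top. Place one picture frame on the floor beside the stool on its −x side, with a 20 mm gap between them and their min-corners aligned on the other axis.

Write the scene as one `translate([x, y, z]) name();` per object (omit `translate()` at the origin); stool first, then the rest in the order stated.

stool();
translate([84, 13, 439]) spool();
translate([-335, 0, 0]) picture_frame();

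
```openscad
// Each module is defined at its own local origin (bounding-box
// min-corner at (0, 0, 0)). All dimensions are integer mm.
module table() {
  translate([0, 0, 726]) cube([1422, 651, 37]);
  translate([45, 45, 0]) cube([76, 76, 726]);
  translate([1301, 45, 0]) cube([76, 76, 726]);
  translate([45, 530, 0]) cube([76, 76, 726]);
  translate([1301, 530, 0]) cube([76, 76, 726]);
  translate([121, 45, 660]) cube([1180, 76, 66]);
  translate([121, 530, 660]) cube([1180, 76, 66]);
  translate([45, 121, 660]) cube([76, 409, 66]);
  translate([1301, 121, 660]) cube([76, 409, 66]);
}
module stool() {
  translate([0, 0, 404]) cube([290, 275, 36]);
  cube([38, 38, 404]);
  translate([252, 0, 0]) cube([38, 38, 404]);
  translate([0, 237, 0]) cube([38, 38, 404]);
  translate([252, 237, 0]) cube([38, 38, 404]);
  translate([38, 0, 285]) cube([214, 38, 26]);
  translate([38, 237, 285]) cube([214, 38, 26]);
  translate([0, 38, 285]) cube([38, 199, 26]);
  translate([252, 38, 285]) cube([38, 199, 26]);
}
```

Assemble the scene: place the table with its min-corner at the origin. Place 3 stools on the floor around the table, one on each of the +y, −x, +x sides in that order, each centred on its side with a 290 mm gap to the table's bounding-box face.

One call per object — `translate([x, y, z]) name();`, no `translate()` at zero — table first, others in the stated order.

table();
translate([566, 941, 0]) stool();
translate([-580, 188, 0]) stool();
translate([1712, 188, 0]) stool();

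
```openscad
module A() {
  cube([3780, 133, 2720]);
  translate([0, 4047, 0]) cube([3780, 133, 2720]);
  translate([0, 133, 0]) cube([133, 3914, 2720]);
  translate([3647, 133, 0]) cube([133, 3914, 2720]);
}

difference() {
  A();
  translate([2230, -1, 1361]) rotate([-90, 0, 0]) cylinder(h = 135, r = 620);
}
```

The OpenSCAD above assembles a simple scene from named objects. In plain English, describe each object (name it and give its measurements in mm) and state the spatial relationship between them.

A is a box-shaped house frame (walls only): outside footprint 3780×4180 mm, wall height 2720 mm, wall thickness 133 mm. The two y-facing walls run the full x-width; the two x-facing walls fit between the inner faces of the y-facing walls.

The house frame has a circular hole of radius 620 mm through its front wall, centred at (x = 2230, z = 1361).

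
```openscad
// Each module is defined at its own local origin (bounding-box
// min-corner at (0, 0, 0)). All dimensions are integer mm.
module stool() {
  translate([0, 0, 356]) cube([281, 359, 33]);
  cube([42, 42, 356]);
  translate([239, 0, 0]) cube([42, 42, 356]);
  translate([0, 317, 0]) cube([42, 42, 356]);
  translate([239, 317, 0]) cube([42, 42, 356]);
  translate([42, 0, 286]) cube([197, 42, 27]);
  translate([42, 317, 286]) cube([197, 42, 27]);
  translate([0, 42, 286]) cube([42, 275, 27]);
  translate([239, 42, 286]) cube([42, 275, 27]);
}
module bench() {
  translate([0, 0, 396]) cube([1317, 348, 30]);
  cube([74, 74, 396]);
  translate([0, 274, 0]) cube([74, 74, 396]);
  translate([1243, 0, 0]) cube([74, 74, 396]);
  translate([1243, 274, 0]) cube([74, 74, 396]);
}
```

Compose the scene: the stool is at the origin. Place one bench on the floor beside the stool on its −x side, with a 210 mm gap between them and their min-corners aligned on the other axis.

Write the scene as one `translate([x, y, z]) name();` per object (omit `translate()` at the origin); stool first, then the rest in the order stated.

stool();
translate([-1527, 0, 0]) bench();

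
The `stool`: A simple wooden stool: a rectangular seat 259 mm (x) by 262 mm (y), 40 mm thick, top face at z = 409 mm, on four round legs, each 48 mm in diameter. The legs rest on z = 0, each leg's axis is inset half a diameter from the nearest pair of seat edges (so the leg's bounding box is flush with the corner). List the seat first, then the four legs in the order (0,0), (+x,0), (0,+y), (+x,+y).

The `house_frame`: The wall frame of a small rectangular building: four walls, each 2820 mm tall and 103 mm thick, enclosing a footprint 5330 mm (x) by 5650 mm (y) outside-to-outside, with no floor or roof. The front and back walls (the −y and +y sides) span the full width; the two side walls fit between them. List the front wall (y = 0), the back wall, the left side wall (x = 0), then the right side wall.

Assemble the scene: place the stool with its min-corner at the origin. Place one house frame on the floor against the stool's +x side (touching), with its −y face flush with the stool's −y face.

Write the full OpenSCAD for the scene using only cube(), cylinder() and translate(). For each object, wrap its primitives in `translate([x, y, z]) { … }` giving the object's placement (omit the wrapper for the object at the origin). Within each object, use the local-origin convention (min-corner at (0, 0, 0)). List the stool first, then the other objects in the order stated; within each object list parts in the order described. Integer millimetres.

translate([0, 0, 369]) cube([259, 262, 40]);
translate([24, 24, 0]) cylinder(h = 369, r = 24);
translate([235, 24, 0]) cylinder(h = 369, r = 24);
translate([24, 238, 0]) cylinder(h = 369, r = 24);
translate([235, 238, 0]) cylinder(h = 369, r = 24);
translate([259, 0, 0]) {
  cube([5330, 103, 2820]);
  translate([0, 5547, 0]) cube([5330, 103, 2820]);
  translate([0, 103, 0]) cube([103, 5444, 2820]);
  translate([5227, 103, 0]) cube([103, 5444, 2820]);
}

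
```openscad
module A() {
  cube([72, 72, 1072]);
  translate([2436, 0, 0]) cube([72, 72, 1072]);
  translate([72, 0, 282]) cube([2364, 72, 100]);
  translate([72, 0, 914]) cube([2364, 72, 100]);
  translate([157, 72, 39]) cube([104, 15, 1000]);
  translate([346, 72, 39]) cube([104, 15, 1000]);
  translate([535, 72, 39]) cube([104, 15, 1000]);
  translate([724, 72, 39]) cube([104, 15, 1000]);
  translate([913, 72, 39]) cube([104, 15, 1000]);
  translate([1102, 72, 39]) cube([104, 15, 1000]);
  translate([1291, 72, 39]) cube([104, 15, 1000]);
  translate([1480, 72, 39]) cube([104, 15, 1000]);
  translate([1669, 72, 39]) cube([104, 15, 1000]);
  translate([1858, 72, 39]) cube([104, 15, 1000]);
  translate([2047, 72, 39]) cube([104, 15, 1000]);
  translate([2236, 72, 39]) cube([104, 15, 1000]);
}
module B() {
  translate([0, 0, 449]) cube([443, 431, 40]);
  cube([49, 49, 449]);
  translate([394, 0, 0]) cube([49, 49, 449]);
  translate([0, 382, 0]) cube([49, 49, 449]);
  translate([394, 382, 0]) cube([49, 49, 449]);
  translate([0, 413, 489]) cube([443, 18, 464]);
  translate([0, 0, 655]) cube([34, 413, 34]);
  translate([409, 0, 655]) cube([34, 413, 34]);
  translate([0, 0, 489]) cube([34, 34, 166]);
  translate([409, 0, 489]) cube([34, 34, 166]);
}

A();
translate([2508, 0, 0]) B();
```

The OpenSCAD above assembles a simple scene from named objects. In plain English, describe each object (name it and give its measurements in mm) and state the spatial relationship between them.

A is a fence section. Two 72×72 mm posts, 1072 mm tall, stand on the floor with a clear span of 2364 mm between their inner faces. Two horizontal rails of 72×100 mm section span the gap between the posts with their undersides at z = 282 mm and z = 914 mm, flush with the posts' −y face. 12 pickets, each 104 mm wide, 15 mm thick and 1000 mm tall, are fixed to the +y face of the rails with their bottoms at z = 39 mm, evenly spaced across the span with equal gaps (rounded down to the nearest mm) at the −x end and between each pair — any rounding remainder accumulates at the +x end.

B is a chair. The seat is a 443×431×40 mm slab with its top at z = 489 mm, on four 49×49 mm corner legs (flush with the seat edges, standing on z = 0). A flat backrest 18 mm thick, 464 mm tall, spans the full seat width and rises from the seat top along its +y edge, rear face flush with the rear of the seat. Two armrests of 34×34 mm section run along each side from the seat's front edge to the front of the backrest, top faces 200 mm above the seat top and outer faces flush with the seat's x-edges; a 34×34 mm post under the front of each armrest stands on the seat at the front corner.

The chair is against the fence section's +x side, with their −y faces flush.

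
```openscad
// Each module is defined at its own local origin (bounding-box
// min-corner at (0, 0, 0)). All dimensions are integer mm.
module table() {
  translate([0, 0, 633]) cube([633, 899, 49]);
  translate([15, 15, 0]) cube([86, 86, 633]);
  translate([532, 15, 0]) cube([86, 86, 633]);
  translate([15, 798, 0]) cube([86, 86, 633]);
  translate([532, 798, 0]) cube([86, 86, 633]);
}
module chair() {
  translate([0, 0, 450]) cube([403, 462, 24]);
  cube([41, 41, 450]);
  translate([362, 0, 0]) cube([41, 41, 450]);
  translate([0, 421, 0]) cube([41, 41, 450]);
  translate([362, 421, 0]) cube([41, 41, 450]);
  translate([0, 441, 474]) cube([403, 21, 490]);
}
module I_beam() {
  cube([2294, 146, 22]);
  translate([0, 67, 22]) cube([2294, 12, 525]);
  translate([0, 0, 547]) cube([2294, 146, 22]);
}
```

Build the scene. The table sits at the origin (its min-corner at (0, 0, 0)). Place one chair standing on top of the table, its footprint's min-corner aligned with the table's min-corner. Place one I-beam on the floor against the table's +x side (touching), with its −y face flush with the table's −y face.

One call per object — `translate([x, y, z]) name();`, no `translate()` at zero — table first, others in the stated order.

table();
translate([0, 0, 682]) chair();
translate([633, 0, 0]) I_beam();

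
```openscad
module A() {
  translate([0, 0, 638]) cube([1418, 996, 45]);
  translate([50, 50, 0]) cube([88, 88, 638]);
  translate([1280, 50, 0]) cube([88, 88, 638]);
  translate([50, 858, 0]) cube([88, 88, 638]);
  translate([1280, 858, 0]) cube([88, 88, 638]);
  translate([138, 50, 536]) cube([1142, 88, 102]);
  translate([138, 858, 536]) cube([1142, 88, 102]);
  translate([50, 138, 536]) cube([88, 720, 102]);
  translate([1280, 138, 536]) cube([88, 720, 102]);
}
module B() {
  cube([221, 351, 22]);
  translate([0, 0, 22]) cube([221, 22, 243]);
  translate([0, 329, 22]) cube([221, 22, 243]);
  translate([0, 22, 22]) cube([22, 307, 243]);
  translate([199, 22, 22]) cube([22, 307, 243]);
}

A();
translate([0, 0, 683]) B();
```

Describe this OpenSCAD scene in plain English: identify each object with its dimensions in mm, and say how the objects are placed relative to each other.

A is a table: top 1418 mm (x) × 996 mm (y), 45 mm thick, upper face at z = 683 mm, on four 88×88 mm square legs, each inset 50 mm from the nearest pair of top edges, running from z = 0 to the bottom of the top. Four apron rails, 88 mm thick and 102 mm tall, run between adjacent legs with their top edges flush with the underside of the top and their outer faces flush with the legs' outer faces.

B is an open-topped rectangular box: outside dimensions 221×351×265 mm, with a uniform wall and base thickness of 22 mm. The base is a full 221×351 slab on the floor; four walls sit on top of the base. The front and back walls (the −y and +y sides) span the full width; the two side walls fit between them.

The open box is on top of the table.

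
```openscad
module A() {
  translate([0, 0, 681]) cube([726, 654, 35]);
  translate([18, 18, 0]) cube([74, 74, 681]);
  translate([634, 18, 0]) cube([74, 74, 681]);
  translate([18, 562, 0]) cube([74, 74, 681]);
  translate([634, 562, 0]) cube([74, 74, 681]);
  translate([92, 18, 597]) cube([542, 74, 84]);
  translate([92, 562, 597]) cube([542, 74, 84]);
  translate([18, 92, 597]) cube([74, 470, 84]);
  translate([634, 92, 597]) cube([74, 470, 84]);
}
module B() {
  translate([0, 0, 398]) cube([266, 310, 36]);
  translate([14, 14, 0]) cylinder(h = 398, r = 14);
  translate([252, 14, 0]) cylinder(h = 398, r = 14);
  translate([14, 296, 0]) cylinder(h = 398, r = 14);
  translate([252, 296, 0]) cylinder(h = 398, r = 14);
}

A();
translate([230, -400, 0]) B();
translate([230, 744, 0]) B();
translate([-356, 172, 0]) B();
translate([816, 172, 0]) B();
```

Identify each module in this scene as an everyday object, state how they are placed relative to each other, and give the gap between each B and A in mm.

A is a table. B is a stool. Four stools sit around the table at the −y, +y, −x, +x sides. The gap between each stool and the table is 90 mm.

Each stool's nearest face is 90 mm from the table's bounding box.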